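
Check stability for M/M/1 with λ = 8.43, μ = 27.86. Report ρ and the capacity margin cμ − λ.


Total capacity cμ = 1·27.86 = 27.86/hr
ρ = λ/(cμ) = 8.43/27.86 = 0.3026
Stable ⇔ ρ < 1: YES
Spare capacity = cμ − λ = 27.86 − 8.43 = 19.43/hr

Final: ρ = 0.3026; stable; margin = 19.43/hr


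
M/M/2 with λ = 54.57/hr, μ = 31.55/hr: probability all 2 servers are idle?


a = λ/μ = 54.57/31.55 = 1.7296; ρ = a/c = 0.8648
Σ_{k=0}^{1} a^k/k! (terms k=0..1) = 1.00000 + 1.72964 = 2.72964
Tail: a^2/(2!(1−ρ)) = 2.99164/(2·0.1352) = 11.06521
P₀ = 1/(2.72964 + 11.06521) = 1/13.79484 = 0.072491

Final: 0.072491


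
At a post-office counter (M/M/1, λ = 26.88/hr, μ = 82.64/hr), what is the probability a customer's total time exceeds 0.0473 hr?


W ~ Exponential(μ−λ) for M/M/1.
μ − λ = 82.64 − 26.88 = 55.7600
P(W > t) = e^{−(μ−λ)t} = e^{−2.6374} = 0.071544

Final: 0.071544


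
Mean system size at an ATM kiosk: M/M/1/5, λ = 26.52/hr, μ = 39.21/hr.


ρ = 26.52/39.21 = 0.6764
L = ρ[1 − (K+1)ρ^K + Kρ^(K+1)] / [(1−ρ)(1−ρ^(K+1))]
Numerator: 0.6764·(1 − 6·0.141541 + 5·0.095733) = 0.425710
Denominator: (0.3236)·(0.904267) = 0.292659
L = 0.425710/0.292659 = 1.4546

Final: 1.4546


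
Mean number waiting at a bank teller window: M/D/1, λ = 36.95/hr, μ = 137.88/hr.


ρ = 36.95/137.88 = 0.2680
M/D/1: Lq = ρ²/(2(1−ρ)) = 0.07182/(2·0.7320) = 0.04905

Final: 0.04905


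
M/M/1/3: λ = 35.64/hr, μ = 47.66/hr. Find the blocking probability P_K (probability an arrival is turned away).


ρ = λ/μ = 35.64/47.66 = 0.7478
P_K = (1−ρ)ρ^K/(1−ρ^(K+1)) = (0.2522·0.418168)/(1 − 0.312705)
= 0.105463/0.687295 = 0.153447

Final: 0.153447


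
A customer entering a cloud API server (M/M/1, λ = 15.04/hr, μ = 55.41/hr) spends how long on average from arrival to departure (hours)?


W = 1/(μ−λ) = 1/(55.41 − 15.04) = 1/40.37 = 0.02477 hr

Final: 0.02477 hr


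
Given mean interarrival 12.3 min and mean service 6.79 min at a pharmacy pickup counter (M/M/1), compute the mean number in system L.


λ = 60/12.3 = 4.8780 /hr
μ = 60/6.79 = 8.8365 /hr
ρ = λ/μ = 4.8780/8.8365 = 0.5520
L = ρ/(1−ρ) = 0.5520/0.4480 = 1.2323

Final: 1.2323


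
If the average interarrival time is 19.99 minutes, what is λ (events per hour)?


λ = 1/(interarrival time) in consistent units.
1 hour = 60 min, so λ = 60/19.99 = 3.0015 per hour

Final: 3.0015 /hr


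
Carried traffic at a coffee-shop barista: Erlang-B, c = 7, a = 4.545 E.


B(7,4.545) = 0.092802 (Erlang-B)
Carried load = a(1 − B) = 4.545·(1 − 0.092802) = 4.545·0.907198 = 4.1232 E

Final: 4.1232 Erlangs


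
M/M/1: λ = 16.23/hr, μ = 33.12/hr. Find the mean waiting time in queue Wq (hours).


ρ = 16.23/33.12 = 0.4900
Wq = ρ/(μ−λ) = 0.4900/(33.12 − 16.23) = 0.4900/16.89 = 0.02901 hr

Final: 0.02901 hr


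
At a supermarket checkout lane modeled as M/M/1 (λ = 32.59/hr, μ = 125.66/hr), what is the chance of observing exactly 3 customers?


ρ = 32.59/125.66 = 0.2594
P_n = (1−ρ)·ρ^n = (1 − 0.2594)·0.2594^3 = 0.7406·0.017445 = 0.012920

Final: 0.012920


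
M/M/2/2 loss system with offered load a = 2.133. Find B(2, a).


B(c,a) = (a^c/c!) / Σ_{k=0}^{c} a^k/k!
a^2/2! = 2.274844
Σ terms (k=0..2): 1.00000 + 2.13300 + 2.27484 = 5.407844
B = 2.274844/5.407844 = 0.420656

Final: 0.420656


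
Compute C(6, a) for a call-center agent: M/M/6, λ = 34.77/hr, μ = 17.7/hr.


a = λ/μ = 1.9644; ρ = a/6 = 0.3274
P₀ = 0.140053 (from M/M/c formula)
C(c,a) = [a^c/(c!(1−ρ))]·P₀ = [57.46303/(720·0.6726)]·0.140053
= 0.11866·0.140053 = 0.016619

Final: 0.016619


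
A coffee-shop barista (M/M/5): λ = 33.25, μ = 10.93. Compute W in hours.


a = 3.0421; ρ = 0.6084; P₀ = 0.044496
Lq = P₀·a^c·ρ/(c!(1−ρ)²) = 0.38331
Wq = Lq/λ = 0.38331/33.25 = 0.01153 hr
W = Wq + 1/μ = 0.01153 + 0.09149 = 0.10302 hr

Final: 0.10302 hr


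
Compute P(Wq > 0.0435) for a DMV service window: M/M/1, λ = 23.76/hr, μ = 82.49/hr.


ρ = 23.76/82.49 = 0.2880
P(Wq > t) = ρ·e^{−(μ−λ)t} = 0.2880·e^{−2.5548}
= 0.2880·0.077711 = 0.022384

Final: 0.022384


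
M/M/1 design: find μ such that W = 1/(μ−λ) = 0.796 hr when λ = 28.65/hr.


W = 1/(μ−λ) ⇒ μ − λ = 1/W = 1/0.796 = 1.2563
μ = λ + 1/W = 28.65 + 1.2563 = 29.9063 per hr

Final: 29.9063 /hr


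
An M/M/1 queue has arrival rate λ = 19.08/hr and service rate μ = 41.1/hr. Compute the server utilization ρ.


ρ = λ/μ = 19.08/41.1 = 0.4642

Final: 0.4642


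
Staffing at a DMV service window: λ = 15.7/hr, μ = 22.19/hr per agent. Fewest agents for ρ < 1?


Stability requires cμ > λ ⇔ c > λ/μ.
λ/μ = 15.7/22.19 = 0.7075
Minimum integer c = ⌊0.7075⌋ + 1 = 1
Check: 1·22.19 = 22.19 > 15.7, while 0·22.19 = 0.00 ≤ 15.7

Final: 1 servers


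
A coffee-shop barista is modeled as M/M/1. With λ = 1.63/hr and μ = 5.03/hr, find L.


ρ = λ/μ = 1.63/5.03 = 0.3241
L = ρ/(1−ρ) = 0.3241/(1 − 0.3241) = 0.3241/0.6759 = 0.4794

Final: 0.4794


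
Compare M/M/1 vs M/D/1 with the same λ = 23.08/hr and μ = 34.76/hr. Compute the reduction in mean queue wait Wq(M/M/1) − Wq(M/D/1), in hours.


ρ = 23.08/34.76 = 0.6640
Wq(M/M/1) = ρ/(μ−λ) = 0.6640/11.68 = 0.05685 hr
Wq(M/D/1) = ρ/(2(μ−λ)) = 0.02842 hr
Savings = 0.05685 − 0.02842 = 0.02842 hr

Final: 0.02842 hr


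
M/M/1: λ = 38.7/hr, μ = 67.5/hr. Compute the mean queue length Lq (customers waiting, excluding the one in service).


ρ = 38.7/67.5 = 0.5733
Lq = ρ²/(1−ρ) = 0.3287/0.4267 = 0.7704

Final: 0.7704


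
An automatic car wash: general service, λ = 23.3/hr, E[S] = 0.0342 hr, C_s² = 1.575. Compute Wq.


ρ = λ·E[S] = 23.3·0.0342 = 0.7969
E[S²] = E[S]²(1+C_s²) = 0.0342²·(1+1.575) = 0.003012
Wq = λ·E[S²]/(2(1−ρ)) = 23.3·0.003012/(2·0.2031) = 0.17273 hr

Final: 0.17273 hr


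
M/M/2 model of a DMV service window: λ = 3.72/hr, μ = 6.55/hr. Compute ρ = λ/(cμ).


ρ = λ/(cμ) = 3.72/(2·6.55) = 3.72/13.10 = 0.2840

Final: 0.2840


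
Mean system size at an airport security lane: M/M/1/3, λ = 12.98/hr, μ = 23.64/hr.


ρ = 12.98/23.64 = 0.5491
L = ρ[1 − (K+1)ρ^K + Kρ^(K+1)] / [(1−ρ)(1−ρ^(K+1))]
Numerator: 0.5491·(1 − 4·0.165532 + 3·0.090888) = 0.335228
Denominator: (0.4509)·(0.909112) = 0.409946
L = 0.335228/0.409946 = 0.8177

Final: 0.8177


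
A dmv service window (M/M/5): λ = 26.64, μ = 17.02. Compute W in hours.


a = 1.5652; ρ = 0.3130; P₀ = 0.208624
Lq = P₀·a^c·ρ/(c!(1−ρ)²) = 0.01083
Wq = Lq/λ = 0.01083/26.64 = 0.0004067 hr
W = Wq + 1/μ = 0.0004067 + 0.05875 = 0.05916 hr

Final: 0.05916 hr


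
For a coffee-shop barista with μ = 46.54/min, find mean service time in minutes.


Mean service time = 1/μ = 1/46.54 minute = 0.02149 minute
In minutes: 0.02149 × 1 = 0.02149 min

Final: 0.02149 min


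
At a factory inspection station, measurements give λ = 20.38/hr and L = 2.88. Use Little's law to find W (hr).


W = L/λ = 2.88/20.38 = 0.1413 hr

Final: 0.1413 hr


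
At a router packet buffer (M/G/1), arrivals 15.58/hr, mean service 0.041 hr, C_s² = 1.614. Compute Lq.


ρ = λ·E[S] = 15.58·0.041 = 0.6388
Lq = ρ²(1+C_s²)/(2(1−ρ)) = 0.4080·(1+1.614)/(2·0.3612)
= 0.4080·2.6140/0.7224 = 1.47641

Final: 1.47641


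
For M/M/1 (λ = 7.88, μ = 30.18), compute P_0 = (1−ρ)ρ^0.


ρ = 7.88/30.18 = 0.2611
P_n = (1−ρ)·ρ^n = (1 − 0.2611)·0.2611^0 = 0.7389·1.000000 = 0.738900

Final: 0.738900


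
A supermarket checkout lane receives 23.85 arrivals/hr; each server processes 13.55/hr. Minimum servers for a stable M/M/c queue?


Stability requires cμ > λ ⇔ c > λ/μ.
λ/μ = 23.85/13.55 = 1.7601
Minimum integer c = ⌊1.7601⌋ + 1 = 2
Check: 2·13.55 = 27.10 > 23.85, while 1·13.55 = 13.55 ≤ 23.85

Final: 2 servers


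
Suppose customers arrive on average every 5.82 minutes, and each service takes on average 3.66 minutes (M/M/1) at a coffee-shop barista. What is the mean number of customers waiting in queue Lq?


λ = 60/5.82 = 10.3093 /hr
μ = 60/3.66 = 16.3934 /hr
ρ = λ/μ = 10.3093/16.3934 = 0.6289
Lq = ρ²/(1−ρ) = 0.3955/0.3711 = 1.0656

Final: 1.0656


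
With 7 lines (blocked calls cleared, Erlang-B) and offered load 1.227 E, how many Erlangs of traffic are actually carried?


B(7,1.227) = 0.0002436 (Erlang-B)
Carried load = a(1 − B) = 1.227·(1 − 0.0002436) = 1.227·0.999756 = 1.2267 E

Final: 1.2267 Erlangs


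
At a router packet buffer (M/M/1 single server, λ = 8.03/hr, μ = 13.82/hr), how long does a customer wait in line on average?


ρ = 8.03/13.82 = 0.5810
Wq = ρ/(μ−λ) = 0.5810/(13.82 − 8.03) = 0.5810/5.79 = 0.1004 hr

Final: 0.1004 hr


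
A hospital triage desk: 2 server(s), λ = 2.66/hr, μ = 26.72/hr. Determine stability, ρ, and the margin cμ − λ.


Total capacity cμ = 2·26.72 = 53.44/hr
ρ = λ/(cμ) = 2.66/53.44 = 0.04978
Stable ⇔ ρ < 1: YES
Spare capacity = cμ − λ = 53.44 − 2.66 = 50.78/hr

Final: ρ = 0.04978; stable; margin = 50.78/hr


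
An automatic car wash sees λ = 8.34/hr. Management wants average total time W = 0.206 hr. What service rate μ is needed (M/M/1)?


W = 1/(μ−λ) ⇒ μ − λ = 1/W = 1/0.206 = 4.8544
μ = λ + 1/W = 8.34 + 4.8544 = 13.1944 per hr

Final: 13.1944 /hr


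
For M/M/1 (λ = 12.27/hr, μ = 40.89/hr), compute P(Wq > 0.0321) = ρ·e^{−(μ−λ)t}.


ρ = 12.27/40.89 = 0.3001
P(Wq > t) = ρ·e^{−(μ−λ)t} = 0.3001·e^{−0.9187}
= 0.3001·0.399037 = 0.119740

Final: 0.119740


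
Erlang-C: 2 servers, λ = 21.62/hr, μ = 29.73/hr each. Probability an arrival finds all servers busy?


a = λ/μ = 0.7272; ρ = a/2 = 0.3636
P₀ = 0.466700 (from M/M/c formula)
C(c,a) = [a^c/(c!(1−ρ))]·P₀ = [0.52884/(2·0.6364)]·0.466700
= 0.41549·0.466700 = 0.193911

Final: 0.193911


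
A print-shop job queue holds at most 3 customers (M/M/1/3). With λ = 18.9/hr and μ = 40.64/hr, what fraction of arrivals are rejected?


ρ = λ/μ = 18.9/40.64 = 0.4651
P_K = (1−ρ)ρ^K/(1−ρ^(K+1)) = (0.5349·0.100583)/(1 − 0.046777)
= 0.053806/0.953223 = 0.056446

Final: 0.056446


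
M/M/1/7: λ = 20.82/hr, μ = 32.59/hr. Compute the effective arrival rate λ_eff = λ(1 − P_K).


ρ = 0.6388; P_K = (1−ρ)ρ^7/(1−ρ^8) = 0.016132
λ_eff = λ(1 − P_K) = 20.82·(1 − 0.016132) = 20.82·0.983868 = 20.4841 /hr

Final: 20.4841 /hr


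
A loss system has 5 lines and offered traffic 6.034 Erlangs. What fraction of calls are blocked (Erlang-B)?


B(c,a) = (a^c/c!) / Σ_{k=0}^{c} a^k/k!
a^5/5! = 66.656926
Σ terms (k=0..5): 1.00000 + 6.03400 + 18.20458 + 36.61547 + 55.23444 + 66.65693 = 183.745422
B = 66.656926/183.745422 = 0.362768

Final: 0.362768


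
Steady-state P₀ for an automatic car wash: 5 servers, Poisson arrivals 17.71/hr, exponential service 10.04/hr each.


a = λ/μ = 17.71/10.04 = 1.7639; ρ = a/c = 0.3528
Σ_{k=0}^{4} a^k/k! (terms k=0..4) = 1.00000 + 1.76394 + 1.55575 + 0.91475 + 0.40339 = 5.63784
Tail: a^5/(5!(1−ρ)) = 17.07750/(120·0.6472) = 0.21989
P₀ = 1/(5.63784 + 0.21989) = 1/5.85772 = 0.170715

Final: 0.170715


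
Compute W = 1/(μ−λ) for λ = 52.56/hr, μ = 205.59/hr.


W = 1/(μ−λ) = 1/(205.59 − 52.56) = 1/153.03 = 0.006535 hr

Final: 0.006535 hr


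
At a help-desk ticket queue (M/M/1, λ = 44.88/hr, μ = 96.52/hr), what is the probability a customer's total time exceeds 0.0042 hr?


W ~ Exponential(μ−λ) for M/M/1.
μ − λ = 96.52 − 44.88 = 51.6400
P(W > t) = e^{−(μ−λ)t} = e^{−0.2169} = 0.805020

Final: 0.805020


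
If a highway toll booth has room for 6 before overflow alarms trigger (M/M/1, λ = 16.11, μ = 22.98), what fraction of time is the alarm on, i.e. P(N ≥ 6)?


ρ = 16.11/22.98 = 0.7010
P(N ≥ n) = ρ^n = 0.7010^6 = 0.118706

Final: 0.118706


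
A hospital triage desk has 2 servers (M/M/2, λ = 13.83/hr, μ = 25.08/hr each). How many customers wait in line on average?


a = λ/μ = 0.5514; ρ = a/2 = 0.2757
P₀ = 0.567745
Lq = P₀·a^c·ρ / (c!·(1−ρ)²) = 0.567745·0.30408·0.2757/(2·0.52458)
= 0.04537

Final: 0.04537


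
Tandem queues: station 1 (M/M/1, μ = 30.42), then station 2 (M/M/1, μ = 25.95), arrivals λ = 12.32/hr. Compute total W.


Each node sees arrival rate λ = 12.32/hr (tandem ⇒ throughput preserved).
W₁ = 1/(μ₁−λ) = 1/(30.42−12.32) = 0.05525 hr
W₂ = 1/(μ₂−λ) = 1/(25.95−12.32) = 0.07337 hr
W_total = W₁ + W₂ = 0.05525 + 0.07337 = 0.12862 hr

Final: 0.12862 hr


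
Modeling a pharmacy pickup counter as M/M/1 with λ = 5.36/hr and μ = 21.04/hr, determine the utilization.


ρ = λ/μ = 5.36/21.04 = 0.2548

Final: 0.2548


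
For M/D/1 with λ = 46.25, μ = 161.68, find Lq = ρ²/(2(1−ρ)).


ρ = 46.25/161.68 = 0.2861
M/D/1: Lq = ρ²/(2(1−ρ)) = 0.08183/(2·0.7139) = 0.05731

Final: 0.05731


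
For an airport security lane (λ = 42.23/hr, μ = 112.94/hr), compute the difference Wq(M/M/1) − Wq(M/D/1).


ρ = 42.23/112.94 = 0.3739
Wq(M/M/1) = ρ/(μ−λ) = 0.3739/70.71 = 0.005288 hr
Wq(M/D/1) = ρ/(2(μ−λ)) = 0.002644 hr
Savings = 0.005288 − 0.002644 = 0.002644 hr

Final: 0.002644 hr


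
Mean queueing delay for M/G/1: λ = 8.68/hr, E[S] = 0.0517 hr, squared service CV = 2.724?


ρ = λ·E[S] = 8.68·0.0517 = 0.4488
E[S²] = E[S]²(1+C_s²) = 0.0517²·(1+2.724) = 0.009954
Wq = λ·E[S²]/(2(1−ρ)) = 8.68·0.009954/(2·0.5512) = 0.07837 hr

Final: 0.07837 hr


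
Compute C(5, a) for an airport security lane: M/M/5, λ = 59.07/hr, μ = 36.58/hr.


a = λ/μ = 1.6148; ρ = a/5 = 0.3230
P₀ = 0.198455 (from M/M/c formula)
C(c,a) = [a^c/(c!(1−ρ))]·P₀ = [10.98035/(120·0.6770)]·0.198455
= 0.13515·0.198455 = 0.026822

Final: 0.026822


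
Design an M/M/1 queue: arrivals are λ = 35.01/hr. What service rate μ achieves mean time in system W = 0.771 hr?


W = 1/(μ−λ) ⇒ μ − λ = 1/W = 1/0.771 = 1.2970
μ = λ + 1/W = 35.01 + 1.2970 = 36.3070 per hr

Final: 36.3070 /hr


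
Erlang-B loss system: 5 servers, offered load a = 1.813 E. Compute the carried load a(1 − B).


B(5,1.813) = 0.026922 (Erlang-B)
Carried load = a(1 − B) = 1.813·(1 − 0.026922) = 1.813·0.973078 = 1.7642 E

Final: 1.7642 Erlangs


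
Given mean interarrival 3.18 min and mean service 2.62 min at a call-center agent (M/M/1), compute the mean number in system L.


λ = 60/3.18 = 18.8679 /hr
μ = 60/2.62 = 22.9008 /hr
ρ = λ/μ = 18.8679/22.9008 = 0.8239
L = ρ/(1−ρ) = 0.8239/0.1761 = 4.6786

Final: 4.6786


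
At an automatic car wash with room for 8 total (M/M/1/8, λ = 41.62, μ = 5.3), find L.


ρ = 41.62/5.3 = 7.8528
L = ρ[1 − (K+1)ρ^K + Kρ^(K+1)] / [(1−ρ)(1−ρ^(K+1))]
Numerator: 7.8528·(1 − 9·14461377.070608 + 8·113562738.429948) = 6112246567.197543
Denominator: (-6.8528)·(-113562737.429948) = 778226155.369002
L = 6112246567.197543/778226155.369002 = 7.8541

Final: 7.8541


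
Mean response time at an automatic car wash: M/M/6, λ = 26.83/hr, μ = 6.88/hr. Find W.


a = 3.8997; ρ = 0.6500; P₀ = 0.018693
Lq = P₀·a^c·ρ/(c!(1−ρ)²) = 0.48436
Wq = Lq/λ = 0.48436/26.83 = 0.01805 hr
W = Wq + 1/μ = 0.01805 + 0.14535 = 0.16340 hr

Final: 0.16340 hr


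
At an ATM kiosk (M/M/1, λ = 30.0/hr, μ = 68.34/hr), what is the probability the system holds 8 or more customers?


ρ = 30.0/68.34 = 0.4390
P(N ≥ n) = ρ^n = 0.4390^8 = 0.001379

Final: 0.001379


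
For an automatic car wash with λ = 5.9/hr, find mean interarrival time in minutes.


Mean interarrival time = 1/λ = 1/5.9 hour = 0.16949 hour
In minutes: 0.16949 × 60 = 10.1695 min

Final: 10.1695 min


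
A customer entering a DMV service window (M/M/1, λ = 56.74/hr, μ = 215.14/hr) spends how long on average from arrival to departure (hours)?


W = 1/(μ−λ) = 1/(215.14 − 56.74) = 1/158.40 = 0.006313 hr

Final: 0.006313 hr


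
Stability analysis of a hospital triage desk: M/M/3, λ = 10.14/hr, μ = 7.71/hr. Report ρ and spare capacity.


Total capacity cμ = 3·7.71 = 23.13/hr
ρ = λ/(cμ) = 10.14/23.13 = 0.4384
Stable ⇔ ρ < 1: YES
Spare capacity = cμ − λ = 23.13 − 10.14 = 12.99/hr

Final: ρ = 0.4384; stable; margin = 12.99/hr


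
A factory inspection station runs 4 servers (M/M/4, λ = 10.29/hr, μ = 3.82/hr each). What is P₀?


a = λ/μ = 10.29/3.82 = 2.6937; ρ = a/c = 0.6734
Σ_{k=0}^{3} a^k/k! (terms k=0..3) = 1.00000 + 2.69372 + 3.62806 + 3.25765 = 10.57943
Tail: a^4/(4!(1−ρ)) = 52.65117/(24·0.3266) = 6.71768
P₀ = 1/(10.57943 + 6.71768) = 1/17.29711 = 0.057813

Final: 0.057813


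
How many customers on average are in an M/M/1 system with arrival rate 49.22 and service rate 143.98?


ρ = λ/μ = 49.22/143.98 = 0.3419
L = ρ/(1−ρ) = 0.3419/(1 − 0.3419) = 0.3419/0.6581 = 0.5194

Final: 0.5194


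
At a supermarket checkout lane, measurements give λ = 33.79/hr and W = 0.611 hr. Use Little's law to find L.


L = λW = 33.79·0.611 = 20.6457

Final: 20.6457


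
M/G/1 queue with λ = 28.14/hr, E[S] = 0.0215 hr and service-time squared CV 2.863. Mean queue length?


ρ = λ·E[S] = 28.14·0.0215 = 0.6050
Lq = ρ²(1+C_s²)/(2(1−ρ)) = 0.3660·(1+2.863)/(2·0.3950)
= 0.3660·3.8630/0.7900 = 1.78992

Final: 1.78992


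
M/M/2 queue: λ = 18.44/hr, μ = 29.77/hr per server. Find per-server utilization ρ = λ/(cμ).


ρ = λ/(cμ) = 18.44/(2·29.77) = 18.44/59.54 = 0.3097

Final: 0.3097


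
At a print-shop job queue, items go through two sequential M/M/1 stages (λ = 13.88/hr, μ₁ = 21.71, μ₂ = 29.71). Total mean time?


Each node sees arrival rate λ = 13.88/hr (tandem ⇒ throughput preserved).
W₁ = 1/(μ₁−λ) = 1/(21.71−13.88) = 0.12771 hr
W₂ = 1/(μ₂−λ) = 1/(29.71−13.88) = 0.06317 hr
W_total = W₁ + W₂ = 0.12771 + 0.06317 = 0.19089 hr

Final: 0.19089 hr


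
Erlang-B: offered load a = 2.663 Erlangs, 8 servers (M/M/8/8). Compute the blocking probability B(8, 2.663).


B(c,a) = (a^c/c!) / Σ_{k=0}^{c} a^k/k!
a^8/8! = 0.062726
Σ terms (k=0..8): 1.00000 + 2.66300 + 3.54578 + 3.14747 + 2.09543 + 1.11603 + 0.49533 + 0.18844 + 0.06273 = 14.314211
B = 0.062726/14.314211 = 0.004382

Final: 0.004382


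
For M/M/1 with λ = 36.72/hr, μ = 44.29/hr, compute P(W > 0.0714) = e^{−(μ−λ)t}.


W ~ Exponential(μ−λ) for M/M/1.
μ − λ = 44.29 − 36.72 = 7.5700
P(W > t) = e^{−(μ−λ)t} = e^{−0.5405} = 0.582458

Final: 0.582458


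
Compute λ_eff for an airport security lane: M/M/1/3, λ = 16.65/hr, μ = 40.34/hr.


ρ = 0.4127; P_K = (1−ρ)ρ^3/(1−ρ^4) = 0.042526
λ_eff = λ(1 − P_K) = 16.65·(1 − 0.042526) = 16.65·0.957474 = 15.9419 /hr

Final: 15.9419 /hr


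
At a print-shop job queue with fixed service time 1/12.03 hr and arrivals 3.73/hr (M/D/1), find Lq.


ρ = 3.73/12.03 = 0.3101
M/D/1: Lq = ρ²/(2(1−ρ)) = 0.09614/(2·0.6899) = 0.06967

Final: 0.06967


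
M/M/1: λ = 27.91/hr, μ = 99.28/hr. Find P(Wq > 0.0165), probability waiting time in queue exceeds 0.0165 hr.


ρ = 27.91/99.28 = 0.2811
P(Wq > t) = ρ·e^{−(μ−λ)t} = 0.2811·e^{−1.1776}
= 0.2811·0.308016 = 0.086591

Final: 0.086591


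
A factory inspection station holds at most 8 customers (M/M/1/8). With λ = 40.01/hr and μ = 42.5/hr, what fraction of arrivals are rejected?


ρ = λ/μ = 40.01/42.5 = 0.9414
P_K = (1−ρ)ρ^K/(1−ρ^(K+1)) = (0.05859·0.616932)/(1 − 0.580787)
= 0.036145/0.419213 = 0.086221

Final: 0.086221


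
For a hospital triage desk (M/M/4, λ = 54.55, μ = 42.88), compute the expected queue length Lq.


a = λ/μ = 1.2722; ρ = a/4 = 0.3180
P₀ = 0.278978
Lq = P₀·a^c·ρ / (c!·(1−ρ)²) = 0.278978·2.61915·0.3180/(24·0.46507)
= 0.02082

Final: 0.02082


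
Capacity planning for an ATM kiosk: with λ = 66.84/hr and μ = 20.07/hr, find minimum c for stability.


Stability requires cμ > λ ⇔ c > λ/μ.
λ/μ = 66.84/20.07 = 3.3303
Minimum integer c = ⌊3.3303⌋ + 1 = 4
Check: 4·20.07 = 80.28 > 66.84, while 3·20.07 = 60.21 ≤ 66.84

Final: 4 servers


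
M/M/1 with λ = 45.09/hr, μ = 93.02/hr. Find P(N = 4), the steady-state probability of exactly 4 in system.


ρ = 45.09/93.02 = 0.4847
P_n = (1−ρ)·ρ^n = (1 − 0.4847)·0.4847^4 = 0.5153·0.055210 = 0.028448

Final: 0.028448


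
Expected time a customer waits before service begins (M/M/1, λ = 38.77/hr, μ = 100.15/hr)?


ρ = 38.77/100.15 = 0.3871
Wq = ρ/(μ−λ) = 0.3871/(100.15 − 38.77) = 0.3871/61.38 = 0.006307 hr

Final: 0.006307 hr


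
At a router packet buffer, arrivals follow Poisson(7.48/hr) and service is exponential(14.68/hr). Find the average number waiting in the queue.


ρ = 7.48/14.68 = 0.5095
Lq = ρ²/(1−ρ) = 0.2596/0.4905 = 0.5294

Final: 0.5294


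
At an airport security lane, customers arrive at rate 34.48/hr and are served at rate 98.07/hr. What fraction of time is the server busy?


ρ = λ/μ = 34.48/98.07 = 0.3516

Final: 0.3516


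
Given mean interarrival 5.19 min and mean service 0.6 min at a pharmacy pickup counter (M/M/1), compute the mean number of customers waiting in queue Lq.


λ = 60/5.19 = 11.5607 /hr
μ = 60/0.6 = 100.0000 /hr
ρ = λ/μ = 11.5607/100.0000 = 0.1156
Lq = ρ²/(1−ρ) = 0.01336/0.8844 = 0.01511

Final: 0.01511


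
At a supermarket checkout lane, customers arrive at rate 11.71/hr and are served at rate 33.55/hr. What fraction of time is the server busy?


ρ = λ/μ = 11.71/33.55 = 0.3490

Final: 0.3490


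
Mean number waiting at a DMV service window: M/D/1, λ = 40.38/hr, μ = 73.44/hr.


ρ = 40.38/73.44 = 0.5498
M/D/1: Lq = ρ²/(2(1−ρ)) = 0.3023/(2·0.4502) = 0.33579

Final: 0.33579


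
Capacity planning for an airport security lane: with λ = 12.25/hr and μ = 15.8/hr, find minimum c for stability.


Stability requires cμ > λ ⇔ c > λ/μ.
λ/μ = 12.25/15.8 = 0.7753
Minimum integer c = ⌊0.7753⌋ + 1 = 1
Check: 1·15.8 = 15.80 > 12.25, while 0·15.8 = 0.00 ≤ 12.25

Final: 1 servers


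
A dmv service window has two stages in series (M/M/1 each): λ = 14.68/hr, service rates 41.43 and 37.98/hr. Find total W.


Each node sees arrival rate λ = 14.68/hr (tandem ⇒ throughput preserved).
W₁ = 1/(μ₁−λ) = 1/(41.43−14.68) = 0.03738 hr
W₂ = 1/(μ₂−λ) = 1/(37.98−14.68) = 0.04292 hr
W_total = W₁ + W₂ = 0.03738 + 0.04292 = 0.08030 hr

Final: 0.08030 hr


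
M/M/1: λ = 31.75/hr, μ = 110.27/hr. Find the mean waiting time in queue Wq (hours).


ρ = 31.75/110.27 = 0.2879
Wq = ρ/(μ−λ) = 0.2879/(110.27 − 31.75) = 0.2879/78.52 = 0.003667 hr

Final: 0.003667 hr


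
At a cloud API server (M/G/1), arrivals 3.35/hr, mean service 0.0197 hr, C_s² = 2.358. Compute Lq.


ρ = λ·E[S] = 3.35·0.0197 = 0.06599
Lq = ρ²(1+C_s²)/(2(1−ρ)) = 0.004355·(1+2.358)/(2·0.9340)
= 0.004355·3.3580/1.8680 = 0.007829

Final: 0.007829


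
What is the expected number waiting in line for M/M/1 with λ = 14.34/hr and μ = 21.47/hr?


ρ = 14.34/21.47 = 0.6679
Lq = ρ²/(1−ρ) = 0.4461/0.3321 = 1.3433

Final: 1.3433


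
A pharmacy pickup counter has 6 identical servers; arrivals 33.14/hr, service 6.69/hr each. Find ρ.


ρ = λ/(cμ) = 33.14/(6·6.69) = 33.14/40.14 = 0.8256

Final: 0.8256


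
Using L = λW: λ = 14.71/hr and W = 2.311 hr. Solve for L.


L = λW = 14.71·2.311 = 33.9948

Final: 33.9948


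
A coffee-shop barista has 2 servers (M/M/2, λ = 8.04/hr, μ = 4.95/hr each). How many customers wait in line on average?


a = λ/μ = 1.6242; ρ = a/2 = 0.8121
P₀ = 0.103679
Lq = P₀·a^c·ρ / (c!·(1−ρ)²) = 0.103679·2.63816·0.8121/(2·0.03530)
= 3.14650

Final: 3.14650


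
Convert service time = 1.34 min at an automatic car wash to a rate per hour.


μ = 1/(service time) in consistent units.
1 hour = 60 min, so μ = 60/1.34 = 44.7761 per hour

Final: 44.7761 /hr


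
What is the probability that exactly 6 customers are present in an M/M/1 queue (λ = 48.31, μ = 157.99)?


ρ = 48.31/157.99 = 0.3058
P_n = (1−ρ)·ρ^n = (1 − 0.3058)·0.3058^6 = 0.6942·0.0008174 = 0.0005675

Final: 0.0005675


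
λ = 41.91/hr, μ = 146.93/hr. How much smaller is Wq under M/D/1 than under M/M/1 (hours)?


ρ = 41.91/146.93 = 0.2852
Wq(M/M/1) = ρ/(μ−λ) = 0.2852/105.02 = 0.002716 hr
Wq(M/D/1) = ρ/(2(μ−λ)) = 0.001358 hr
Savings = 0.002716 − 0.001358 = 0.001358 hr

Final: 0.001358 hr


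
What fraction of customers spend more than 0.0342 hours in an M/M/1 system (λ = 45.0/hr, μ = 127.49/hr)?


W ~ Exponential(μ−λ) for M/M/1.
μ − λ = 127.49 − 45.0 = 82.4900
P(W > t) = e^{−(μ−λ)t} = e^{−2.8212} = 0.059537

Final: 0.059537


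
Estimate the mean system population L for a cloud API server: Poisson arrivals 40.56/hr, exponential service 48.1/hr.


ρ = λ/μ = 40.56/48.1 = 0.8432
L = ρ/(1−ρ) = 0.8432/(1 − 0.8432) = 0.8432/0.1568 = 5.3793

Final: 5.3793


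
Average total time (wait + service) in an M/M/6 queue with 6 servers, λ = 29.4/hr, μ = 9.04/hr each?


a = 3.2522; ρ = 0.5420; P₀ = 0.037657
Lq = P₀·a^c·ρ/(c!(1−ρ)²) = 0.15994
Wq = Lq/λ = 0.15994/29.4 = 0.005440 hr
W = Wq + 1/μ = 0.005440 + 0.11062 = 0.11606 hr

Final: 0.11606 hr


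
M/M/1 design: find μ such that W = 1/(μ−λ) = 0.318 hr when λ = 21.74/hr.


W = 1/(μ−λ) ⇒ μ − λ = 1/W = 1/0.318 = 3.1447
μ = λ + 1/W = 21.74 + 3.1447 = 24.8847 per hr

Final: 24.8847 /hr


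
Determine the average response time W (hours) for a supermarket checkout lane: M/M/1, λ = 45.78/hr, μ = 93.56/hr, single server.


W = 1/(μ−λ) = 1/(93.56 − 45.78) = 1/47.78 = 0.02093 hr

Final: 0.02093 hr


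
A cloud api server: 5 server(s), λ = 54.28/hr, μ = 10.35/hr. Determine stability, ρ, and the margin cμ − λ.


Total capacity cμ = 5·10.35 = 51.75/hr
ρ = λ/(cμ) = 54.28/51.75 = 1.0489
Stable ⇔ ρ < 1: NO
Spare capacity = cμ − λ = 51.75 − 54.28 = -2.53/hr

Final: ρ = 1.0489; unstable; margin = -2.53/hr


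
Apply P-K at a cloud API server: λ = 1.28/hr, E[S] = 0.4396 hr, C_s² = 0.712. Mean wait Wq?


ρ = λ·E[S] = 1.28·0.4396 = 0.5627
E[S²] = E[S]²(1+C_s²) = 0.4396²·(1+0.712) = 0.330841
Wq = λ·E[S²]/(2(1−ρ)) = 1.28·0.330841/(2·0.4373) = 0.48418 hr

Final: 0.48418 hr


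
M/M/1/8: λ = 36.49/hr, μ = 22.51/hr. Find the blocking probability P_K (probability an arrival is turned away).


ρ = λ/μ = 36.49/22.51 = 1.6211
P_K = (1−ρ)ρ^K/(1−ρ^(K+1)) = (-0.6211·47.685567)/(1 − 77.301036)
= -29.615470/-76.301036 = 0.388140

Final: 0.388140


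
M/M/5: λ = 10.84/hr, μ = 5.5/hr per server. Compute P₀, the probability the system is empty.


a = λ/μ = 10.84/5.5 = 1.9709; ρ = a/c = 0.3942
Σ_{k=0}^{4} a^k/k! (terms k=0..4) = 1.00000 + 1.97091 + 1.94224 + 1.27599 + 0.62872 = 6.81786
Tail: a^5/(5!(1−ρ)) = 29.73945/(120·0.6058) = 0.40908
P₀ = 1/(6.81786 + 0.40908) = 1/7.22694 = 0.138371

Final: 0.138371


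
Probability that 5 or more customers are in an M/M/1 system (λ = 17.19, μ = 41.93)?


ρ = 17.19/41.93 = 0.4100
P(N ≥ n) = ρ^n = 0.4100^5 = 0.011581

Final: 0.011581


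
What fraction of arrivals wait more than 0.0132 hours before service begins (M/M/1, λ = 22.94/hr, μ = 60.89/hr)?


ρ = 22.94/60.89 = 0.3767
P(Wq > t) = ρ·e^{−(μ−λ)t} = 0.3767·e^{−0.5009}
= 0.3767·0.605961 = 0.228293

Final: 0.228293


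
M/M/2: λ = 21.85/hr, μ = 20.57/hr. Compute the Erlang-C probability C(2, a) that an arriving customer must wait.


a = λ/μ = 1.0622; ρ = a/2 = 0.5311
P₀ = 0.306239 (from M/M/c formula)
C(c,a) = [a^c/(c!(1−ρ))]·P₀ = [1.12833/(2·0.4689)]·0.306239
= 1.20320·0.306239 = 0.368466

Final: 0.368466


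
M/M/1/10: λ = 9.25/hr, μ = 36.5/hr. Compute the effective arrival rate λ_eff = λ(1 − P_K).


ρ = 0.2534; P_K = (1−ρ)ρ^10/(1−ρ^11) = 0.0000008158
λ_eff = λ(1 − P_K) = 9.25·(1 − 0.0000008158) = 9.25·0.999999 = 9.2500 /hr

Final: 9.2500 /hr


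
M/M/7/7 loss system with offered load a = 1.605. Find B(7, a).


B(c,a) = (a^c/c!) / Σ_{k=0}^{c} a^k/k!
a^7/7! = 0.005444
Σ terms (k=0..7): 1.00000 + 1.60500 + 1.28801 + 0.68909 + 0.27650 + 0.08876 + 0.02374 + 0.005444 = 4.976536
B = 0.005444/4.976536 = 0.001094

Final: 0.001094


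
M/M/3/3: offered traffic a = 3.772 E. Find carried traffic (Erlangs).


B(3,3.772) = 0.429399 (Erlang-B)
Carried load = a(1 − B) = 3.772·(1 − 0.429399) = 3.772·0.570601 = 2.1523 E

Final: 2.1523 Erlangs


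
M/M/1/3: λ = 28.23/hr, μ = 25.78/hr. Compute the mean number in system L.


ρ = 28.23/25.78 = 1.0950
L = ρ[1 − (K+1)ρ^K + Kρ^(K+1)] / [(1−ρ)(1−ρ^(K+1))]
Numerator: 1.0950·(1 − 4·1.313058 + 3·1.437844) = 0.067127
Denominator: (-0.09503)·(-0.437844) = 0.041610
L = 0.067127/0.041610 = 1.6132

Final: 1.6132


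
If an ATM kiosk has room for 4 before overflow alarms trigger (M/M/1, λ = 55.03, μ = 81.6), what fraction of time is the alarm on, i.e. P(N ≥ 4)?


ρ = 55.03/81.6 = 0.6744
P(N ≥ n) = ρ^n = 0.6744^4 = 0.206841

Final: 0.206841


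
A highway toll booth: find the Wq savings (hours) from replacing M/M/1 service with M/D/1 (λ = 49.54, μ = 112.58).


ρ = 49.54/112.58 = 0.4400
Wq(M/M/1) = ρ/(μ−λ) = 0.4400/63.04 = 0.006980 hr
Wq(M/D/1) = ρ/(2(μ−λ)) = 0.003490 hr
Savings = 0.006980 − 0.003490 = 0.003490 hr

Final: 0.003490 hr


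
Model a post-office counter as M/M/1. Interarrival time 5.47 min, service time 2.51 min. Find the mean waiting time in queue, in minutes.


λ = 60/5.47 = 10.9689 /hr
μ = 60/2.51 = 23.9044 /hr
ρ = λ/μ = 10.9689/23.9044 = 0.4589
Wq = ρ/(μ−λ) = 0.4589/(23.9044−10.9689) = 0.03547 hr
In minutes: 0.03547·60 = 2.128 min

Final: 2.128 min


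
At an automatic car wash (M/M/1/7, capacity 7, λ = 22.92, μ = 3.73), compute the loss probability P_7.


ρ = λ/μ = 22.92/3.73 = 6.1448
P_K = (1−ρ)ρ^K/(1−ρ^(K+1)) = (-5.1448·330780.934959)/(1 − 2032573.466289)
= -1701792.531330/-2032572.466289 = 0.837260

Final: 0.837260


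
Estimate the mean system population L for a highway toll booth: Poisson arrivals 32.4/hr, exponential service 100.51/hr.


ρ = λ/μ = 32.4/100.51 = 0.3224
L = ρ/(1−ρ) = 0.3224/(1 − 0.3224) = 0.3224/0.6776 = 0.4757

Final: 0.4757


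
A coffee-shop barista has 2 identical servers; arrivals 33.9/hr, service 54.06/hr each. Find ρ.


ρ = λ/(cμ) = 33.9/(2·54.06) = 33.9/108.12 = 0.3135

Final: 0.3135


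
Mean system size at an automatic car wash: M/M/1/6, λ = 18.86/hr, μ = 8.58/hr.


ρ = 18.86/8.58 = 2.1981
L = ρ[1 − (K+1)ρ^K + Kρ^(K+1)] / [(1−ρ)(1−ρ^(K+1))]
Numerator: 2.1981·(1 − 7·112.804494 + 6·247.959530) = 1536.772847
Denominator: (-1.1981)·(-246.959530) = 295.890905
L = 1536.772847/295.890905 = 5.1937

Final: 5.1937


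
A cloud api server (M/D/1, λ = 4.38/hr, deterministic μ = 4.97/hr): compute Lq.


ρ = 4.38/4.97 = 0.8813
M/D/1: Lq = ρ²/(2(1−ρ)) = 0.7767/(2·0.1187) = 3.27122

Final: 3.27122


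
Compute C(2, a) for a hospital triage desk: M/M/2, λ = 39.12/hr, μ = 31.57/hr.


a = λ/μ = 1.2392; ρ = a/2 = 0.6196
P₀ = 0.234891 (from M/M/c formula)
C(c,a) = [a^c/(c!(1−ρ))]·P₀ = [1.53550/(2·0.3804)]·0.234891
= 2.01813·0.234891 = 0.474043

Final: 0.474043


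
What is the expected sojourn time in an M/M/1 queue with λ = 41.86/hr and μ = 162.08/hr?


W = 1/(μ−λ) = 1/(162.08 − 41.86) = 1/120.22 = 0.008318 hr

Final: 0.008318 hr


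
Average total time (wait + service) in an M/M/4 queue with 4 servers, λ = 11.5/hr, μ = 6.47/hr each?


a = 1.7774; ρ = 0.4444; P₀ = 0.165524
Lq = P₀·a^c·ρ/(c!(1−ρ)²) = 0.09908
Wq = Lq/λ = 0.09908/11.5 = 0.008615 hr
W = Wq + 1/μ = 0.008615 + 0.15456 = 0.16317 hr

Final: 0.16317 hr


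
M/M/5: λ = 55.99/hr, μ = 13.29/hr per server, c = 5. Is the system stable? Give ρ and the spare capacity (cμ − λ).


Total capacity cμ = 5·13.29 = 66.45/hr
ρ = λ/(cμ) = 55.99/66.45 = 0.8426
Stable ⇔ ρ < 1: YES
Spare capacity = cμ − λ = 66.45 − 55.99 = 10.46/hr

Final: ρ = 0.8426; stable; margin = 10.46/hr


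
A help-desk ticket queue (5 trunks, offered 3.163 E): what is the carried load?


B(5,3.163) = 0.124164 (Erlang-B)
Carried load = a(1 − B) = 3.163·(1 − 0.124164) = 3.163·0.875836 = 2.7703 E

Final: 2.7703 Erlangs


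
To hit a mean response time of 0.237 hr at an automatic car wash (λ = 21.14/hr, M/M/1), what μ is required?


W = 1/(μ−λ) ⇒ μ − λ = 1/W = 1/0.237 = 4.2194
μ = λ + 1/W = 21.14 + 4.2194 = 25.3594 per hr

Final: 25.3594 /hr


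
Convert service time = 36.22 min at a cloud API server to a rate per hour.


μ = 1/(service time) in consistent units.
1 hour = 60 min, so μ = 60/36.22 = 1.6565 per hour

Final: 1.6565 /hr


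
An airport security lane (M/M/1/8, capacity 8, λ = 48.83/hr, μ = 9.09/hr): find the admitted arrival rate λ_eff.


ρ = 5.3718; P_K = (1−ρ)ρ^8/(1−ρ^9) = 0.813844
λ_eff = λ(1 − P_K) = 48.83·(1 − 0.813844) = 48.83·0.186156 = 9.0900 /hr

Final: 9.0900 /hr


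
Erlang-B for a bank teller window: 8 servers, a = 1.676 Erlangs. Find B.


B(c,a) = (a^c/c!) / Σ_{k=0}^{c} a^k/k!
a^8/8! = 0.001544
Σ terms (k=0..8): 1.00000 + 1.67600 + 1.40449 + 0.78464 + 0.32876 + 0.11020 + 0.03078 + 0.007370 + 0.001544 = 5.343792
B = 0.001544/5.343792 = 0.0002889

Final: 0.0002889


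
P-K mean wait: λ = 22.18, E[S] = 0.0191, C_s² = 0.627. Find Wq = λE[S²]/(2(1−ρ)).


ρ = λ·E[S] = 22.18·0.0191 = 0.4236
E[S²] = E[S]²(1+C_s²) = 0.0191²·(1+0.627) = 0.0005935
Wq = λ·E[S²]/(2(1−ρ)) = 22.18·0.0005935/(2·0.5764) = 0.01142 hr

Final: 0.01142 hr


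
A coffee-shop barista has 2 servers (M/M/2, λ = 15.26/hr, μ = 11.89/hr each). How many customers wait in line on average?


a = λ/μ = 1.2834; ρ = a/2 = 0.6417
P₀ = 0.218238
Lq = P₀·a^c·ρ / (c!·(1−ρ)²) = 0.218238·1.64720·0.6417/(2·0.12837)
= 0.89853

Final: 0.89853


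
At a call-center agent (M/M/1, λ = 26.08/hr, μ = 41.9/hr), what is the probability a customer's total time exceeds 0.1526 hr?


W ~ Exponential(μ−λ) for M/M/1.
μ − λ = 41.9 − 26.08 = 15.8200
P(W > t) = e^{−(μ−λ)t} = e^{−2.4141} = 0.089445

Final: 0.089445


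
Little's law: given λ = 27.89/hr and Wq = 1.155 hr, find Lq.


Lq = λWq = 27.89·1.155 = 32.2129

Final: 32.2129


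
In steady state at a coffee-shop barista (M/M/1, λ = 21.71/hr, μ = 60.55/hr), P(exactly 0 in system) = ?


ρ = 21.71/60.55 = 0.3585
P_n = (1−ρ)·ρ^n = (1 − 0.3585)·0.3585^0 = 0.6415·1.000000 = 0.641453

Final: 0.641453


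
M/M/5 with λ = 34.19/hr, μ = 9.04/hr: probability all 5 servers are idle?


a = λ/μ = 34.19/9.04 = 3.7821; ρ = a/c = 0.7564
Σ_{k=0}^{4} a^k/k! (terms k=0..4) = 1.00000 + 3.78208 + 7.15206 + 9.01656 + 8.52533 = 29.47604
Tail: a^5/(5!(1−ρ)) = 773.84388/(120·0.2436) = 26.47422
P₀ = 1/(29.47604 + 26.47422) = 1/55.95026 = 0.017873

Final: 0.017873


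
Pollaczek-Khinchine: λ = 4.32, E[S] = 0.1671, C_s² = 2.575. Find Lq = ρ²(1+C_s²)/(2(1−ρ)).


ρ = λ·E[S] = 4.32·0.1671 = 0.7219
Lq = ρ²(1+C_s²)/(2(1−ρ)) = 0.5211·(1+2.575)/(2·0.2781)
= 0.5211·3.5750/0.5563 = 3.34905

Final: 3.34905


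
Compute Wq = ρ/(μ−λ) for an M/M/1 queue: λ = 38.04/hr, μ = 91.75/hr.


ρ = 38.04/91.75 = 0.4146
Wq = ρ/(μ−λ) = 0.4146/(91.75 − 38.04) = 0.4146/53.71 = 0.007719 hr

Final: 0.007719 hr


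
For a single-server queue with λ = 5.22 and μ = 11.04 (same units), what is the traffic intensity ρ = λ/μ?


ρ = λ/μ = 5.22/11.04 = 0.4728

Final: 0.4728


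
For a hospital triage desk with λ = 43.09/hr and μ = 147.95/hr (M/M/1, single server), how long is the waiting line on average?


ρ = 43.09/147.95 = 0.2912
Lq = ρ²/(1−ρ) = 0.08482/0.7088 = 0.1197

Final: 0.1197


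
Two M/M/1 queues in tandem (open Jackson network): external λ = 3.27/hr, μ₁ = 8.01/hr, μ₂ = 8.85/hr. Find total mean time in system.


Each node sees arrival rate λ = 3.27/hr (tandem ⇒ throughput preserved).
W₁ = 1/(μ₁−λ) = 1/(8.01−3.27) = 0.21097 hr
W₂ = 1/(μ₂−λ) = 1/(8.85−3.27) = 0.17921 hr
W_total = W₁ + W₂ = 0.21097 + 0.17921 = 0.39018 hr

Final: 0.39018 hr


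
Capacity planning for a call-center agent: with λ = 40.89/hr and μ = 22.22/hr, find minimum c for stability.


Stability requires cμ > λ ⇔ c > λ/μ.
λ/μ = 40.89/22.22 = 1.8402
Minimum integer c = ⌊1.8402⌋ + 1 = 2
Check: 2·22.22 = 44.44 > 40.89, while 1·22.22 = 22.22 ≤ 40.89

Final: 2 servers


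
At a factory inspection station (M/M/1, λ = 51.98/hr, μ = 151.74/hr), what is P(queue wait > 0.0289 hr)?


ρ = 51.98/151.74 = 0.3426
P(Wq > t) = ρ·e^{−(μ−λ)t} = 0.3426·e^{−2.8831}
= 0.3426·0.055963 = 0.019171

Final: 0.019171


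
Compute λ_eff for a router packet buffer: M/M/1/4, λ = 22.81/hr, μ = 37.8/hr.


ρ = 0.6034; P_K = (1−ρ)ρ^4/(1−ρ^5) = 0.057156
λ_eff = λ(1 − P_K) = 22.81·(1 − 0.057156) = 22.81·0.942844 = 21.5063 /hr

Final: 21.5063 /hr


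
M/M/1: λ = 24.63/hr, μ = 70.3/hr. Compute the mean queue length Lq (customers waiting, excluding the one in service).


ρ = 24.63/70.3 = 0.3504
Lq = ρ²/(1−ρ) = 0.1227/0.6496 = 0.1889

Final: 0.1889


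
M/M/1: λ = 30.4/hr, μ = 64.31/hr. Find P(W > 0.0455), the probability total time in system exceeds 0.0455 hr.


W ~ Exponential(μ−λ) for M/M/1.
μ − λ = 64.31 − 30.4 = 33.9100
P(W > t) = e^{−(μ−λ)t} = e^{−1.5429} = 0.213759

Final: 0.213759


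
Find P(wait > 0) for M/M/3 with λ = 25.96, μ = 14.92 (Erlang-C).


a = λ/μ = 1.7399; ρ = a/3 = 0.5800
P₀ = 0.157633 (from M/M/c formula)
C(c,a) = [a^c/(c!(1−ρ))]·P₀ = [5.26754/(6·0.4200)]·0.157633
= 2.09020·0.157633 = 0.329485

Final: 0.329485


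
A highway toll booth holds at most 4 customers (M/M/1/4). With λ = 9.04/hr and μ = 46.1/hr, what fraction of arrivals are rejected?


ρ = λ/μ = 9.04/46.1 = 0.1961
P_K = (1−ρ)ρ^K/(1−ρ^(K+1)) = (0.8039·0.001479)/(1 − 0.0002900)
= 0.001189/0.999710 = 0.001189

Final: 0.001189


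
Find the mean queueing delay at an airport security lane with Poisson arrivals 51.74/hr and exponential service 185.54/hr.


ρ = 51.74/185.54 = 0.2789
Wq = ρ/(μ−λ) = 0.2789/(185.54 − 51.74) = 0.2789/133.80 = 0.002084 hr

Final: 0.002084 hr


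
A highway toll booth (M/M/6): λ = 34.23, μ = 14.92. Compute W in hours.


a = 2.2942; ρ = 0.3824; P₀ = 0.100497
Lq = P₀·a^c·ρ/(c!(1−ρ)²) = 0.02040
Wq = Lq/λ = 0.02040/34.23 = 0.0005960 hr
W = Wq + 1/μ = 0.0005960 + 0.06702 = 0.06762 hr

Final: 0.06762 hr


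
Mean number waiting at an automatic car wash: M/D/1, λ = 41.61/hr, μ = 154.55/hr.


ρ = 41.61/154.55 = 0.2692
M/D/1: Lq = ρ²/(2(1−ρ)) = 0.07249/(2·0.7308) = 0.04960

Final: 0.04960


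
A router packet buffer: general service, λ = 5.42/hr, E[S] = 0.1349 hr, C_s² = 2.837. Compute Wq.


ρ = λ·E[S] = 5.42·0.1349 = 0.7312
E[S²] = E[S]²(1+C_s²) = 0.1349²·(1+2.837) = 0.069826
Wq = λ·E[S²]/(2(1−ρ)) = 5.42·0.069826/(2·0.2688) = 0.70386 hr

Final: 0.70386 hr


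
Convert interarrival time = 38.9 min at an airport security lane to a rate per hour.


λ = 1/(interarrival time) in consistent units.
1 hour = 60 min, so λ = 60/38.9 = 1.5424 per hour

Final: 1.5424 /hr


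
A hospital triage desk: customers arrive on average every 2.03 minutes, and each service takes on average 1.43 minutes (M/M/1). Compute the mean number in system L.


λ = 60/2.03 = 29.5567 /hr
μ = 60/1.43 = 41.9580 /hr
ρ = λ/μ = 29.5567/41.9580 = 0.7044
L = ρ/(1−ρ) = 0.7044/0.2956 = 2.3833

Final: 2.3833
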